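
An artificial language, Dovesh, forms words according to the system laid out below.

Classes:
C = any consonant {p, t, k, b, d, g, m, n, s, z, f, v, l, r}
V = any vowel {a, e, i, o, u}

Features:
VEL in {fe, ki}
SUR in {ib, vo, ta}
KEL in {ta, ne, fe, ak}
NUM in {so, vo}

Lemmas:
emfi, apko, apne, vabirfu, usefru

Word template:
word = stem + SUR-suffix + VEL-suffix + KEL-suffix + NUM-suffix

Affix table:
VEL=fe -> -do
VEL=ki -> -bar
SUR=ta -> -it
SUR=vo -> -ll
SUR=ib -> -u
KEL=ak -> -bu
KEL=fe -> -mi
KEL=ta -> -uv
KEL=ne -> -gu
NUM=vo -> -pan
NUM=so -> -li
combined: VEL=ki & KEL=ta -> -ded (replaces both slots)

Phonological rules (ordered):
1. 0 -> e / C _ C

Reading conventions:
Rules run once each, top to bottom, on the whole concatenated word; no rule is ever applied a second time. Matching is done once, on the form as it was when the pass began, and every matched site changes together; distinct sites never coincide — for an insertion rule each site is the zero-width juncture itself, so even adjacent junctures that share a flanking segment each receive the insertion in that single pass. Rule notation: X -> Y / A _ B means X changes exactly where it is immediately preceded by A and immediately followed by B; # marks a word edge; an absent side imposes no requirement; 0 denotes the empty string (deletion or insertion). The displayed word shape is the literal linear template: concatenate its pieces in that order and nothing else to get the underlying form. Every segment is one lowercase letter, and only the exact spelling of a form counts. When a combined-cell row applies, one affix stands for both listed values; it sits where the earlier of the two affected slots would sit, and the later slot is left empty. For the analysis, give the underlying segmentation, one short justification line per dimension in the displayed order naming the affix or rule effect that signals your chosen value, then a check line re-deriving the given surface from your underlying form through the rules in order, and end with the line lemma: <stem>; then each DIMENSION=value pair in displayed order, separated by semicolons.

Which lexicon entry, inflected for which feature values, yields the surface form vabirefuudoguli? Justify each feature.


underlying: vabirfu-u-do-gu-li
VEL=fe - signalled by the affix -do
SUR=ib - signalled by the affix -u
KEL=ne - signalled by the affix -gu
NUM=so - signalled by the affix -li
check: vabirfuudoguli -> vabirefuudoguli
lemma: vabirfu; VEL=fe; SUR=ib; KEL=ne; NUM=so


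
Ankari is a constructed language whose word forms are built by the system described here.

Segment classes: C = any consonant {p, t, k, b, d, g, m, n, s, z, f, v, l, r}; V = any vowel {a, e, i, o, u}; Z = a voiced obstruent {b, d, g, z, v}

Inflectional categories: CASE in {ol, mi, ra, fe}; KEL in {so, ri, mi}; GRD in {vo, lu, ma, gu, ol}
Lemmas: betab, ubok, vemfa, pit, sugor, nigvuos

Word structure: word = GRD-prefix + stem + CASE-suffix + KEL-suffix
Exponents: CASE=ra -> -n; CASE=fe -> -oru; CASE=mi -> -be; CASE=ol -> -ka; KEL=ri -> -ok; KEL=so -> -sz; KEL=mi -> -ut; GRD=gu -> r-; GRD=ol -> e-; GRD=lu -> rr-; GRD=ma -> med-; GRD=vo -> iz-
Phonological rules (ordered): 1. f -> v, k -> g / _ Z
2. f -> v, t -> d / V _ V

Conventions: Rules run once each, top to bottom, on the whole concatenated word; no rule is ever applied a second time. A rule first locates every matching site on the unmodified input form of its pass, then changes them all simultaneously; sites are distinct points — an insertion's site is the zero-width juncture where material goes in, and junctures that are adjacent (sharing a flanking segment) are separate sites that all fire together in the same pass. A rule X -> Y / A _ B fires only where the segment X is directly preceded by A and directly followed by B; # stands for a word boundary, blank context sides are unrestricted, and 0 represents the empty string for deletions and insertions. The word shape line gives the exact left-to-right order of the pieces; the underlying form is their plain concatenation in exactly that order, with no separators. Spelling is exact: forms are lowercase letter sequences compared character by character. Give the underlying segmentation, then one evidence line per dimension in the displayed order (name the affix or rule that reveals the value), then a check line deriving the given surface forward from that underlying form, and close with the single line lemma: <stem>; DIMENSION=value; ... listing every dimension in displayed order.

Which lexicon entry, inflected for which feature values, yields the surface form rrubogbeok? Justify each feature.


underlying: rr-ubok-be-ok
CASE=mi - signalled by the affix -be
KEL=ri - signalled by the affix -ok
GRD=lu - signalled by the affix rr-
check: rrubokbeok -> rrubogbeok -> rrubogbeok
lemma: ubok; CASE=mi; KEL=ri; GRD=lu


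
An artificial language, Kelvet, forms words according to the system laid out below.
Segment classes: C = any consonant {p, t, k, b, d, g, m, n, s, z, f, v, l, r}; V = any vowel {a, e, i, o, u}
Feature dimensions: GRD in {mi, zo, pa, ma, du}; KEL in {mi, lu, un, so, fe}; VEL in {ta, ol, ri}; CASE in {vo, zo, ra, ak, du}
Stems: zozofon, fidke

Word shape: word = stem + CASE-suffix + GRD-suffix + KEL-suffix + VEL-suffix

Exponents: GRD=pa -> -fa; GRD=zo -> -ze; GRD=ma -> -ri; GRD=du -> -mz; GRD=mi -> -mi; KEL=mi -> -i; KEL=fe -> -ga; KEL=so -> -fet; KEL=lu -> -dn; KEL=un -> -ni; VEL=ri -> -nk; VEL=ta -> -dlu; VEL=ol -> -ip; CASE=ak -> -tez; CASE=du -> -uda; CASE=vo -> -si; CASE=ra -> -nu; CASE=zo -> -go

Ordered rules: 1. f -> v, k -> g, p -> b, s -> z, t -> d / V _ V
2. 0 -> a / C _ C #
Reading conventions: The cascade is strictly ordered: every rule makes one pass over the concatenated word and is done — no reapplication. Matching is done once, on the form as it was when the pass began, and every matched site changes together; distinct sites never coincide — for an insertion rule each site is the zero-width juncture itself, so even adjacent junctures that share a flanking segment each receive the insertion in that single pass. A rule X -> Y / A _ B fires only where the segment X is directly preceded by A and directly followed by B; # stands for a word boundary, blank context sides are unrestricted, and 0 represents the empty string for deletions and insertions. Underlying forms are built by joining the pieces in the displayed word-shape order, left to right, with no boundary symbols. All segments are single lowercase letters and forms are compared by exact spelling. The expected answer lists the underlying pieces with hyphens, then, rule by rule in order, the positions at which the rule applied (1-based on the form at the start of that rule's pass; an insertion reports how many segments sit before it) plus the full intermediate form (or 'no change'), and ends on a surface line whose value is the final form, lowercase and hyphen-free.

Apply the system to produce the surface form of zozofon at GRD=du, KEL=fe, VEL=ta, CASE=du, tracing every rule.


underlying: zozofon-uda-mz-ga-dlu
1. f -> v, k -> g, p -> b, s -> z, t -> d / V _ V: fires at position(s) 5: zozovonudamzgadlu
2. 0 -> a / C _ C #: no change
surface: zozovonudamzgadlu


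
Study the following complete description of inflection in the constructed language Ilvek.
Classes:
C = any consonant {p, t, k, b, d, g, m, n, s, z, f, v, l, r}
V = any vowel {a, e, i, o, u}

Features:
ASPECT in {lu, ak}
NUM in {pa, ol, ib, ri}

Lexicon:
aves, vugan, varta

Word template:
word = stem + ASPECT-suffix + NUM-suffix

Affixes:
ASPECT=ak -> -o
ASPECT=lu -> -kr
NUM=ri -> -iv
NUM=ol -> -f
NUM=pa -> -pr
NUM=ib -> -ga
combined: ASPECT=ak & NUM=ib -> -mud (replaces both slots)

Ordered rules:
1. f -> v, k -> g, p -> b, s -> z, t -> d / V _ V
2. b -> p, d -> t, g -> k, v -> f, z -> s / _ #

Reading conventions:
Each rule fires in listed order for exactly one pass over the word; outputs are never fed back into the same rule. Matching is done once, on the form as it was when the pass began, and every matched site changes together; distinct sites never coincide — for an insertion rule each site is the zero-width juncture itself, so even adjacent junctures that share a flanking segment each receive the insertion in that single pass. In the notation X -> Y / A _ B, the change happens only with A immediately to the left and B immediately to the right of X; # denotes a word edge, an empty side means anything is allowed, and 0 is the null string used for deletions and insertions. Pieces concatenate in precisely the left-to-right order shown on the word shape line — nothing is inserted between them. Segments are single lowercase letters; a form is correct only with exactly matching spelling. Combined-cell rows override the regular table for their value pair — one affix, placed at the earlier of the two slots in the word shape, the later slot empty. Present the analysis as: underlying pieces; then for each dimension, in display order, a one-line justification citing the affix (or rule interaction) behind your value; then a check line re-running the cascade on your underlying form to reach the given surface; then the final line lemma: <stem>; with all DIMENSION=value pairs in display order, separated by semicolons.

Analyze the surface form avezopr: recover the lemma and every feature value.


underlying: aves-o-pr
ASPECT=ak - signalled by the affix -o
NUM=pa - signalled by the affix -pr
check: avesopr -> avezopr -> avezopr
lemma: aves; ASPECT=ak; NUM=pa


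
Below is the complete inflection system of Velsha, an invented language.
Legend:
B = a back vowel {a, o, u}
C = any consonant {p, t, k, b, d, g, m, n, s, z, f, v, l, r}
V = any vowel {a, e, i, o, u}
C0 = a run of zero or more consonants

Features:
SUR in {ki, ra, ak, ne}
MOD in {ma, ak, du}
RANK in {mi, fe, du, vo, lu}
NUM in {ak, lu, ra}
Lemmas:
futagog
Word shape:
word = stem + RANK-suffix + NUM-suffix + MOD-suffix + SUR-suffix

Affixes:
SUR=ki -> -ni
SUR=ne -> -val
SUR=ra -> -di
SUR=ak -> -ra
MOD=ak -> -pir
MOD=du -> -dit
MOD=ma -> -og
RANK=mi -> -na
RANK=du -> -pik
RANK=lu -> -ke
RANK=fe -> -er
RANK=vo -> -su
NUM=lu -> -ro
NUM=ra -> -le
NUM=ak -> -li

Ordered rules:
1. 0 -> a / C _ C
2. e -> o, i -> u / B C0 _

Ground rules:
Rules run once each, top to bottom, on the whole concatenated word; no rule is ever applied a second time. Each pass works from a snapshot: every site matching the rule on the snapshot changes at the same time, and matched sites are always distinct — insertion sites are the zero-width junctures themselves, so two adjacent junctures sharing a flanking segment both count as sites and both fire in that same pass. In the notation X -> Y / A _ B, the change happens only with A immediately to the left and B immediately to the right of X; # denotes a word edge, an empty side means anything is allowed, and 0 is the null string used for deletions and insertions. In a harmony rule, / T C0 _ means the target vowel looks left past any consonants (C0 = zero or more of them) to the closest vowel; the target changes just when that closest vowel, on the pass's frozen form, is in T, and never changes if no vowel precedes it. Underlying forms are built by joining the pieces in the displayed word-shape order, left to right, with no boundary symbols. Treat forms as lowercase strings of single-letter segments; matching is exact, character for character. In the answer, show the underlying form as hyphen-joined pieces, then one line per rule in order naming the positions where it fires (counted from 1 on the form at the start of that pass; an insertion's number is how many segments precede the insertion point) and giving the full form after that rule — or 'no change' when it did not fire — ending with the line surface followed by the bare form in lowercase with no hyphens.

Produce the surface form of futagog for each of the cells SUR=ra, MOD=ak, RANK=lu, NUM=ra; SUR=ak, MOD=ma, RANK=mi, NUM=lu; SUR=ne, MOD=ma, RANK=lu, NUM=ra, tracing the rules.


cell SUR=ra, MOD=ak, RANK=lu, NUM=ra:
underlying: futagog-ke-le-pir-di
1. 0 -> a / C _ C: inserts after position(s) 7, 14: futagogakelepiradi
2. e -> o, i -> u / B C0 _: fires at position(s) 10, 18: futagogakolepiradu
surface: futagogakolepiradu

cell SUR=ak, MOD=ma, RANK=mi, NUM=lu:
underlying: futagog-na-ro-og-ra
1. 0 -> a / C _ C: inserts after position(s) 7, 13: futagoganaroogara
2. e -> o, i -> u / B C0 _: no change
surface: futagoganaroogara

cell SUR=ne, MOD=ma, RANK=lu, NUM=ra:
underlying: futagog-ke-le-og-val
1. 0 -> a / C _ C: inserts after position(s) 7, 13: futagogakeleogaval
2. e -> o, i -> u / B C0 _: fires at position(s) 10: futagogakoleogaval
surface: futagogakoleogaval


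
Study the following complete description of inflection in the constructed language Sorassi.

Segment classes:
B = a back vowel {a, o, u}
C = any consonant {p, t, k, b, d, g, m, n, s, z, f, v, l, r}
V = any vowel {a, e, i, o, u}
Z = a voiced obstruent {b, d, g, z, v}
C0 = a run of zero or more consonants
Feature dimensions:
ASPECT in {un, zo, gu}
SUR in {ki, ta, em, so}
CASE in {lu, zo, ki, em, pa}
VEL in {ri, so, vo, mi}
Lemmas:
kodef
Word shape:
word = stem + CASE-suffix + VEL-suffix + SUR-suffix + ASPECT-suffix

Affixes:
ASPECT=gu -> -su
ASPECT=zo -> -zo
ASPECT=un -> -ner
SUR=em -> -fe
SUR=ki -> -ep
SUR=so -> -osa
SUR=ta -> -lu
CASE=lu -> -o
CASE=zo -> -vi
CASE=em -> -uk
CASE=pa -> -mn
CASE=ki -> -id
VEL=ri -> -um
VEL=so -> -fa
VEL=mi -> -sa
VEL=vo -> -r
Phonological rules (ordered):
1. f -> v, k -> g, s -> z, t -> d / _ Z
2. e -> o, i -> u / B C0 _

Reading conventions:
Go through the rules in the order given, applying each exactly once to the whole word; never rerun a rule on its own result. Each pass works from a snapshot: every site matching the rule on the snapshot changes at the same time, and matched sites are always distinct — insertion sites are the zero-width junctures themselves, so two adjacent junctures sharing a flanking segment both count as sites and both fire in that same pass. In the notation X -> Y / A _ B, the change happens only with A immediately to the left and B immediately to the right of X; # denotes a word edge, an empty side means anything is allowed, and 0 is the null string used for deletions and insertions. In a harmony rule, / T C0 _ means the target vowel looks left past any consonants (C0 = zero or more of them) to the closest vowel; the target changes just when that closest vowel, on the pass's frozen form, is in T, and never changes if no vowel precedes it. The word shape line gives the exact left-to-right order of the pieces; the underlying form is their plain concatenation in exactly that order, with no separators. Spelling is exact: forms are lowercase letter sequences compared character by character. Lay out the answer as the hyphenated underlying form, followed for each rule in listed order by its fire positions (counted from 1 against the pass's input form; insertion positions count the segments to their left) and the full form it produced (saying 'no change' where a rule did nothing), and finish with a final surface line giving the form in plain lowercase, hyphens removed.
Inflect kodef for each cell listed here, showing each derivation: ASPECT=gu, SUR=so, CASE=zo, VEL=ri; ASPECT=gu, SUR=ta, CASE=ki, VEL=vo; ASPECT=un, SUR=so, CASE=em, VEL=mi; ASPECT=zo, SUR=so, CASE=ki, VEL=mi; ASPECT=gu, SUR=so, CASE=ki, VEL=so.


cell ASPECT=gu, SUR=so, CASE=zo, VEL=ri:
underlying: kodef-vi-um-osa-su
1. f -> v, k -> g, s -> z, t -> d / _ Z: fires at position(s) 5: kodevviumosasu
2. e -> o, i -> u / B C0 _: fires at position(s) 4: kodovviumosasu
surface: kodovviumosasu

cell ASPECT=gu, SUR=ta, CASE=ki, VEL=vo:
underlying: kodef-id-r-lu-su
1. f -> v, k -> g, s -> z, t -> d / _ Z: no change
2. e -> o, i -> u / B C0 _: fires at position(s) 4: kodofidrlusu
surface: kodofidrlusu

cell ASPECT=un, SUR=so, CASE=em, VEL=mi:
underlying: kodef-uk-sa-osa-ner
1. f -> v, k -> g, s -> z, t -> d / _ Z: no change
2. e -> o, i -> u / B C0 _: fires at position(s) 4, 14: kodofuksaosanor
surface: kodofuksaosanor

cell ASPECT=zo, SUR=so, CASE=ki, VEL=mi:
underlying: kodef-id-sa-osa-zo
1. f -> v, k -> g, s -> z, t -> d / _ Z: no change
2. e -> o, i -> u / B C0 _: fires at position(s) 4: kodofidsaosazo
surface: kodofidsaosazo

cell ASPECT=gu, SUR=so, CASE=ki, VEL=so:
underlying: kodef-id-fa-osa-su
1. f -> v, k -> g, s -> z, t -> d / _ Z: no change
2. e -> o, i -> u / B C0 _: fires at position(s) 4: kodofidfaosasu
surface: kodofidfaosasu


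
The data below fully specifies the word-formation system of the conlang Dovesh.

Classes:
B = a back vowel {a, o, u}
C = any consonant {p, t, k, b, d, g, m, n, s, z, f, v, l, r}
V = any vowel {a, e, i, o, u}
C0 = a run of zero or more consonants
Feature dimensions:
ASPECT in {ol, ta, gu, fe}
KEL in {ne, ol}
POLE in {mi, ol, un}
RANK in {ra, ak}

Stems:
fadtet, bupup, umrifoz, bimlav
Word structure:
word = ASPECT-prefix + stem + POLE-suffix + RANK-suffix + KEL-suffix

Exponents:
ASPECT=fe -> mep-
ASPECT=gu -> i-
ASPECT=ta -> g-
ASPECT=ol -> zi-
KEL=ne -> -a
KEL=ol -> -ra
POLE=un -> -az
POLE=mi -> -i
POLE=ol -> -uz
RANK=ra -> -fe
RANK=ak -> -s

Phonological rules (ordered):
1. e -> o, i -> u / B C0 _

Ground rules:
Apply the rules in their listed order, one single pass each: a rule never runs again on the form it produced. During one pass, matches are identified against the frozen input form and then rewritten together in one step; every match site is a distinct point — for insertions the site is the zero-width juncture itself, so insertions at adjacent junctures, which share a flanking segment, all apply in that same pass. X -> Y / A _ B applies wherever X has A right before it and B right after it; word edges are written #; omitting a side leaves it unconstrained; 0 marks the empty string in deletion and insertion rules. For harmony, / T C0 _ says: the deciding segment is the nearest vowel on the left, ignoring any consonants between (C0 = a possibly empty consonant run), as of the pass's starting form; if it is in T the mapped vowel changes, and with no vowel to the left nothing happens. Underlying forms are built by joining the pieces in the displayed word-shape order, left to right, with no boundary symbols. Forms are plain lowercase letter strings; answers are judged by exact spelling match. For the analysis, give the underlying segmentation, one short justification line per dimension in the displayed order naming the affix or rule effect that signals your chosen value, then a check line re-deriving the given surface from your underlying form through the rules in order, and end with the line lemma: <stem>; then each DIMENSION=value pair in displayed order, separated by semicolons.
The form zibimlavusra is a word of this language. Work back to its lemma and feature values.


underlying: zi-bimlav-i-s-ra
ASPECT=ol - signalled by the affix zi-
KEL=ol - signalled by the affix -ra
POLE=mi - signalled by the affix -i
RANK=ak - signalled by the affix -s
check: zibimlavisra -> zibimlavusra
lemma: bimlav; ASPECT=ol; KEL=ol; POLE=mi; RANK=ak


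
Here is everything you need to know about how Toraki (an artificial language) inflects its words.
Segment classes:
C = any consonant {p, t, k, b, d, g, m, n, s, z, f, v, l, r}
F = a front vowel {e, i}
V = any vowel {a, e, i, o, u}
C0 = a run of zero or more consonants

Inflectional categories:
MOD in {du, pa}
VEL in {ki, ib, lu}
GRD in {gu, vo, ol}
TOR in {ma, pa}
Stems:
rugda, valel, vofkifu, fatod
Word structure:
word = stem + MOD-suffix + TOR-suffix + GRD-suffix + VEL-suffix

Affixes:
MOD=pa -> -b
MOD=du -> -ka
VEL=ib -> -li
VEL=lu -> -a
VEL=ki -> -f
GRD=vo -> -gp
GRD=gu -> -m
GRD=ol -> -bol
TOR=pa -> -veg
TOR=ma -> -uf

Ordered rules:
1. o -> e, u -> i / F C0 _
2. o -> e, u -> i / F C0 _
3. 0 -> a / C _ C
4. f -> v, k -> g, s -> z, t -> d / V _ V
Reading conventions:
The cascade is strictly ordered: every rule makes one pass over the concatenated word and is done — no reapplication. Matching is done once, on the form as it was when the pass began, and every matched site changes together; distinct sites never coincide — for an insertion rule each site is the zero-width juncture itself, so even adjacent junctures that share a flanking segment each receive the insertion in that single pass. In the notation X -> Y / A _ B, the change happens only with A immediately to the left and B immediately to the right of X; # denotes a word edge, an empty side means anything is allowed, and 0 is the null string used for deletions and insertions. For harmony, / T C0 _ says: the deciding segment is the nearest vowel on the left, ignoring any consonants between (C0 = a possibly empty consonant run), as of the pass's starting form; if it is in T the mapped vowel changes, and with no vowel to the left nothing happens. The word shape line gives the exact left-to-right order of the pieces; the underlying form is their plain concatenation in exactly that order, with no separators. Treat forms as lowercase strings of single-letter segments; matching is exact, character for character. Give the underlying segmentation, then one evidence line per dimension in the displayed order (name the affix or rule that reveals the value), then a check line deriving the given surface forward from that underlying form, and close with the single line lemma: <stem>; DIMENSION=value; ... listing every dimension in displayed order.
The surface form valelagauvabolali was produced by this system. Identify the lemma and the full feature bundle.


underlying: valel-ka-uf-bol-li
MOD=du - signalled by the affix -ka
VEL=ib - signalled by the affix -li
GRD=ol - signalled by the affix -bol
TOR=ma - signalled by the affix -uf
check: valelkaufbolli -> valelkaufbolli -> valelkaufbolli -> valelakaufabolali -> valelagauvabolali
lemma: valel; MOD=du; VEL=ib; GRD=ol; TOR=ma


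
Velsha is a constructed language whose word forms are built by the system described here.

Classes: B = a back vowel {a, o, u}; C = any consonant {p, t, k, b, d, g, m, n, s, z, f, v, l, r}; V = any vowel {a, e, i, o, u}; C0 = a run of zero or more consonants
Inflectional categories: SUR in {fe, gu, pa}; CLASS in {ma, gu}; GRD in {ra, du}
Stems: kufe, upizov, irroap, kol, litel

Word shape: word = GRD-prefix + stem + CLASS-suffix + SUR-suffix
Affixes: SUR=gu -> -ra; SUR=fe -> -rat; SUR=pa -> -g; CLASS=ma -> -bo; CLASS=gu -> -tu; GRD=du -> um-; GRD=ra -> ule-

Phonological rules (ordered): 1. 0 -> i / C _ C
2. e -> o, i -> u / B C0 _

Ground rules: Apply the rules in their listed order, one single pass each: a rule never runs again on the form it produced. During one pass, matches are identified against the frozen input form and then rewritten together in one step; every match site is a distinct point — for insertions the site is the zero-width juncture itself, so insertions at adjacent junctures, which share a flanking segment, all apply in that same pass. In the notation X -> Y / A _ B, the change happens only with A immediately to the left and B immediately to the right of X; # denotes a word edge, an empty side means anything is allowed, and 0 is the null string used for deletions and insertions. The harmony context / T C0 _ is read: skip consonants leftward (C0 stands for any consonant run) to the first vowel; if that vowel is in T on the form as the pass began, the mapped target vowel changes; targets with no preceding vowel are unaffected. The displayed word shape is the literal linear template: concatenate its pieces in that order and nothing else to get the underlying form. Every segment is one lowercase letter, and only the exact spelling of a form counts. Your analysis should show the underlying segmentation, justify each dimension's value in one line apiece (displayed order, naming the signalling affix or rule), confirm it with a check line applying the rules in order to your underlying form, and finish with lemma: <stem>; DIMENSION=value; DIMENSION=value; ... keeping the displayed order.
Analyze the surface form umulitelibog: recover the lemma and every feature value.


underlying: um-litel-bo-g
SUR=pa - signalled by the affix -g
CLASS=ma - signalled by the affix -bo
GRD=du - signalled by the affix um-
check: umlitelbog -> umilitelibog -> umulitelibog
lemma: litel; SUR=pa; CLASS=ma; GRD=du


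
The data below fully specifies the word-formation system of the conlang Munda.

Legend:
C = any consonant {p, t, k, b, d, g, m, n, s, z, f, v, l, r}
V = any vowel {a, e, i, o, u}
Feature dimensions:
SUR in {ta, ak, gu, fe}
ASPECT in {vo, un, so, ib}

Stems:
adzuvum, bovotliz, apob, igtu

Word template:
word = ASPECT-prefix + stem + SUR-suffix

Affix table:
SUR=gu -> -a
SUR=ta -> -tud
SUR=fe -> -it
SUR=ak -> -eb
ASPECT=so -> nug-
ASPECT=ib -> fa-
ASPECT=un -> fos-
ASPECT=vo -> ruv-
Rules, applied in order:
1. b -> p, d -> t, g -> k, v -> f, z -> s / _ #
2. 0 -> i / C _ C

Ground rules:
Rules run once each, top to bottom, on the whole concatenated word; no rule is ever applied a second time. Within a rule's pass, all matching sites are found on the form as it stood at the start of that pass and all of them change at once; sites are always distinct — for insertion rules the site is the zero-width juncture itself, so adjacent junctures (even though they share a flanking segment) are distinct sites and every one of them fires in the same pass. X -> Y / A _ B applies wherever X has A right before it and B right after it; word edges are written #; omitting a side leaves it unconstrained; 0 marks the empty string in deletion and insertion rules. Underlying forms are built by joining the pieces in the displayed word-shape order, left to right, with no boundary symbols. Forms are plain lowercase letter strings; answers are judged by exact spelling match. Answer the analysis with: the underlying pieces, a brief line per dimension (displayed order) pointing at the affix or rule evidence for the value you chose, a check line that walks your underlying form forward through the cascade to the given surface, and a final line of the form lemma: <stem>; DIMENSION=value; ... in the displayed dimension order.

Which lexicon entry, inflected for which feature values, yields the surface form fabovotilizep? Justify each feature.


underlying: fa-bovotliz-eb
SUR=ak - signalled by the affix -eb
ASPECT=ib - signalled by the affix fa-
check: fabovotlizeb -> fabovotlizep -> fabovotilizep
lemma: bovotliz; SUR=ak; ASPECT=ib


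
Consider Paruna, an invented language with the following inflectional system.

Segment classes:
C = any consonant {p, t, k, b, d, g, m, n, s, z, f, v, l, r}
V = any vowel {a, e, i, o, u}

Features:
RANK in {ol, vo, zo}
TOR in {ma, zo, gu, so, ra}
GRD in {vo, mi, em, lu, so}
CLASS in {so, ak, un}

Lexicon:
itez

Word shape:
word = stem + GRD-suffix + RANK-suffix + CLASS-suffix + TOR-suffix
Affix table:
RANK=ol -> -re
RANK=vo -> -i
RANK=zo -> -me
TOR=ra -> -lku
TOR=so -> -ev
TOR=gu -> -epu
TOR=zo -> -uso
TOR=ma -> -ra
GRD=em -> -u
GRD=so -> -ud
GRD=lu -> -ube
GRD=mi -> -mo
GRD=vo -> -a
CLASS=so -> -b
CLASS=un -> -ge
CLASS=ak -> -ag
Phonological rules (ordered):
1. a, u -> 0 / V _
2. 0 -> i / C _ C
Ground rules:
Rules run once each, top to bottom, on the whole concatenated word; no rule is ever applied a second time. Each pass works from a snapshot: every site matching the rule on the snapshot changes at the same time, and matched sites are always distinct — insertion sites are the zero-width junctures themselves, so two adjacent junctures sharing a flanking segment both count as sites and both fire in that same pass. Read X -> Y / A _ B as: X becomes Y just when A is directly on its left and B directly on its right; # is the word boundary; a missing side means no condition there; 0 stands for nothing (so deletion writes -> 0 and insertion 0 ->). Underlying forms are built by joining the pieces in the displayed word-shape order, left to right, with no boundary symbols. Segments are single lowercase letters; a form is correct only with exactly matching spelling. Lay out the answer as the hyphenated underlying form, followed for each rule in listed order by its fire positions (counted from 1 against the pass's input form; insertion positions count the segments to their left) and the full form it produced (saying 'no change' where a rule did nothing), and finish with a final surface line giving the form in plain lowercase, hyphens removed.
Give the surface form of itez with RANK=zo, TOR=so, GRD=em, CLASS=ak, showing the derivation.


underlying: itez-u-me-ag-ev
1. a, u -> 0 / V _: fires at position(s) 8: itezumegev
2. 0 -> i / C _ C: no change
surface: itezumegev


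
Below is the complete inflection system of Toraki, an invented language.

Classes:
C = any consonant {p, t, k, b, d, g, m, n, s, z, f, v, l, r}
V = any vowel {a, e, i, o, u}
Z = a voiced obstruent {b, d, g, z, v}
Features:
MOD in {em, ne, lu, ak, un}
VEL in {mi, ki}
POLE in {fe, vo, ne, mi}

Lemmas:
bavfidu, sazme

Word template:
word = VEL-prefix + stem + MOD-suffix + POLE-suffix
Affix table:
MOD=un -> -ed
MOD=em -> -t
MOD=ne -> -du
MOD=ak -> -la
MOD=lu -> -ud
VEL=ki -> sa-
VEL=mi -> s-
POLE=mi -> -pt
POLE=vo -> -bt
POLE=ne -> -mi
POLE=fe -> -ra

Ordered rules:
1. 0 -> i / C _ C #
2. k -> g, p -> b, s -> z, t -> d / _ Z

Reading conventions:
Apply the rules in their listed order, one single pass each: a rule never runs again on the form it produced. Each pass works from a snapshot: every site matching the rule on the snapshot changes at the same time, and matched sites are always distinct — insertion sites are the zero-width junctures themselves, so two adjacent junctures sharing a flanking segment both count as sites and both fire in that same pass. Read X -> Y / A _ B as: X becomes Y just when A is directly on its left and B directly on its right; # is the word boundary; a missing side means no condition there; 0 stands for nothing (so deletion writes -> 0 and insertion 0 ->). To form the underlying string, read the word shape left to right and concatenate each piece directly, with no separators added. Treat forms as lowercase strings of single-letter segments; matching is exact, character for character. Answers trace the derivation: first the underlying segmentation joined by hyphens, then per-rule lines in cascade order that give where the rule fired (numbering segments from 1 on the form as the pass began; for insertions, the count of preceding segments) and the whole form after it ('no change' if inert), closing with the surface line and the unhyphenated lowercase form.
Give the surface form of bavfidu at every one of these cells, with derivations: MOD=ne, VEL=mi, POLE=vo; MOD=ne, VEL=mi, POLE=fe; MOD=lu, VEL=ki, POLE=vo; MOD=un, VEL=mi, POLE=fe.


cell MOD=ne, VEL=mi, POLE=vo:
underlying: s-bavfidu-du-bt
1. 0 -> i / C _ C #: inserts after position(s) 11: sbavfidudubit
2. k -> g, p -> b, s -> z, t -> d / _ Z: fires at position(s) 1: zbavfidudubit
surface: zbavfidudubit

cell MOD=ne, VEL=mi, POLE=fe:
underlying: s-bavfidu-du-ra
1. 0 -> i / C _ C #: no change
2. k -> g, p -> b, s -> z, t -> d / _ Z: fires at position(s) 1: zbavfidudura
surface: zbavfidudura

cell MOD=lu, VEL=ki, POLE=vo:
underlying: sa-bavfidu-ud-bt
1. 0 -> i / C _ C #: inserts after position(s) 12: sabavfiduudbit
2. k -> g, p -> b, s -> z, t -> d / _ Z: no change
surface: sabavfiduudbit

cell MOD=un, VEL=mi, POLE=fe:
underlying: s-bavfidu-ed-ra
1. 0 -> i / C _ C #: no change
2. k -> g, p -> b, s -> z, t -> d / _ Z: fires at position(s) 1: zbavfiduedra
surface: zbavfiduedra


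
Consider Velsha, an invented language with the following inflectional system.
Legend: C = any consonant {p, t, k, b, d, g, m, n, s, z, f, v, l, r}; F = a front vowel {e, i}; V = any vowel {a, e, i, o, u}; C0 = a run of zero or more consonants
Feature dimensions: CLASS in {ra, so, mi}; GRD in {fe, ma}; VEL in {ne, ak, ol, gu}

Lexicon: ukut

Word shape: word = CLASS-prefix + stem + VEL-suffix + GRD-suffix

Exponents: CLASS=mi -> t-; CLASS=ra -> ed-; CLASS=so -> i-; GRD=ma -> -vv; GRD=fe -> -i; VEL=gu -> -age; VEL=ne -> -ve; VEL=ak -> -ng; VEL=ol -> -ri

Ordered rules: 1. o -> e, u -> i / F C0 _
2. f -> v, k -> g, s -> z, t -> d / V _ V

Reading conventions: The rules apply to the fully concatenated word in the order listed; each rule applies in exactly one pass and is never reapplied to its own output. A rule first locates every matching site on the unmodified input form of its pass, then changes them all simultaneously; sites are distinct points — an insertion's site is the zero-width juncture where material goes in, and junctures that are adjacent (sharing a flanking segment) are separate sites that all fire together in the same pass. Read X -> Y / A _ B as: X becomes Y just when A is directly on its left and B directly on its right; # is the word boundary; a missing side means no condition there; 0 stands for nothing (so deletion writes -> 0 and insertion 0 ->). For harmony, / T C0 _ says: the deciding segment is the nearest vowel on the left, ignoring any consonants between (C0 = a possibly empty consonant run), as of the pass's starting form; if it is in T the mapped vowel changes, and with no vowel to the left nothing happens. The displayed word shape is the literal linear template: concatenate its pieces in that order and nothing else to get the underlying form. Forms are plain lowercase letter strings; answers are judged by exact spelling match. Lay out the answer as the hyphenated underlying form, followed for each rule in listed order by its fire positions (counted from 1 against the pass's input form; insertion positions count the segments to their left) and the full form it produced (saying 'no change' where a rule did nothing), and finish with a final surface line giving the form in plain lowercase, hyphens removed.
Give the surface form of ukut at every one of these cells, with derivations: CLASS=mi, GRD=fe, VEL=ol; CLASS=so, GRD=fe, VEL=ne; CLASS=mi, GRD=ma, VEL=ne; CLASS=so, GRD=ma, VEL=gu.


cell CLASS=mi, GRD=fe, VEL=ol:
underlying: t-ukut-ri-i
1. o -> e, u -> i / F C0 _: no change
2. f -> v, k -> g, s -> z, t -> d / V _ V: fires at position(s) 3: tugutrii
surface: tugutrii

cell CLASS=so, GRD=fe, VEL=ne:
underlying: i-ukut-ve-i
1. o -> e, u -> i / F C0 _: fires at position(s) 2: iikutvei
2. f -> v, k -> g, s -> z, t -> d / V _ V: fires at position(s) 3: iigutvei
surface: iigutvei

cell CLASS=mi, GRD=ma, VEL=ne:
underlying: t-ukut-ve-vv
1. o -> e, u -> i / F C0 _: no change
2. f -> v, k -> g, s -> z, t -> d / V _ V: fires at position(s) 3: tugutvevv
surface: tugutvevv

cell CLASS=so, GRD=ma, VEL=gu:
underlying: i-ukut-age-vv
1. o -> e, u -> i / F C0 _: fires at position(s) 2: iikutagevv
2. f -> v, k -> g, s -> z, t -> d / V _ V: fires at position(s) 3, 5: iigudagevv
surface: iigudagevv


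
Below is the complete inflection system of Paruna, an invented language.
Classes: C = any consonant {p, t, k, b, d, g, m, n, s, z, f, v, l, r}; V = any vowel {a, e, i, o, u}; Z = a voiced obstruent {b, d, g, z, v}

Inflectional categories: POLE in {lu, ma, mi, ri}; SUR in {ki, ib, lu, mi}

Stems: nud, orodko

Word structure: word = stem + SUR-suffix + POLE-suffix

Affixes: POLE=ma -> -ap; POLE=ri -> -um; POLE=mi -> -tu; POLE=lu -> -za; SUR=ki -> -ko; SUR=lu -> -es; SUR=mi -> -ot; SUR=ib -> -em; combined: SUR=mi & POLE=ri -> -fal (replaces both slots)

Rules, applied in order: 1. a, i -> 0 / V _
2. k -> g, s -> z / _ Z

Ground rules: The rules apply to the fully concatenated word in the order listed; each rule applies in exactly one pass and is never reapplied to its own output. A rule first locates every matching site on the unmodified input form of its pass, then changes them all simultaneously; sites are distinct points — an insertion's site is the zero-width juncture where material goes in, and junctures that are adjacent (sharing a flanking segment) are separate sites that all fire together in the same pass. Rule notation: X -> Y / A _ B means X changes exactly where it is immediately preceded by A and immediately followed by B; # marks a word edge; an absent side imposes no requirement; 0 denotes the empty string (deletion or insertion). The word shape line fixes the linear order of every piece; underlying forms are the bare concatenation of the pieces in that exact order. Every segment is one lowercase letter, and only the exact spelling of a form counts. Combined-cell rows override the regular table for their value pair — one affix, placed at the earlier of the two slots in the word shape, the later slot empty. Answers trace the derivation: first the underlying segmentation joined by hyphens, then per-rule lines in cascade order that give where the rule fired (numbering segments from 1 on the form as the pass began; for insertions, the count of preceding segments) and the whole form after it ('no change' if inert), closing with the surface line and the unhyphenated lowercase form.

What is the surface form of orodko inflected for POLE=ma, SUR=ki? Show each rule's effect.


underlying: orodko-ko-ap
1. a, i -> 0 / V _: fires at position(s) 9: orodkokop
2. k -> g, s -> z / _ Z: no change
surface: orodkokop


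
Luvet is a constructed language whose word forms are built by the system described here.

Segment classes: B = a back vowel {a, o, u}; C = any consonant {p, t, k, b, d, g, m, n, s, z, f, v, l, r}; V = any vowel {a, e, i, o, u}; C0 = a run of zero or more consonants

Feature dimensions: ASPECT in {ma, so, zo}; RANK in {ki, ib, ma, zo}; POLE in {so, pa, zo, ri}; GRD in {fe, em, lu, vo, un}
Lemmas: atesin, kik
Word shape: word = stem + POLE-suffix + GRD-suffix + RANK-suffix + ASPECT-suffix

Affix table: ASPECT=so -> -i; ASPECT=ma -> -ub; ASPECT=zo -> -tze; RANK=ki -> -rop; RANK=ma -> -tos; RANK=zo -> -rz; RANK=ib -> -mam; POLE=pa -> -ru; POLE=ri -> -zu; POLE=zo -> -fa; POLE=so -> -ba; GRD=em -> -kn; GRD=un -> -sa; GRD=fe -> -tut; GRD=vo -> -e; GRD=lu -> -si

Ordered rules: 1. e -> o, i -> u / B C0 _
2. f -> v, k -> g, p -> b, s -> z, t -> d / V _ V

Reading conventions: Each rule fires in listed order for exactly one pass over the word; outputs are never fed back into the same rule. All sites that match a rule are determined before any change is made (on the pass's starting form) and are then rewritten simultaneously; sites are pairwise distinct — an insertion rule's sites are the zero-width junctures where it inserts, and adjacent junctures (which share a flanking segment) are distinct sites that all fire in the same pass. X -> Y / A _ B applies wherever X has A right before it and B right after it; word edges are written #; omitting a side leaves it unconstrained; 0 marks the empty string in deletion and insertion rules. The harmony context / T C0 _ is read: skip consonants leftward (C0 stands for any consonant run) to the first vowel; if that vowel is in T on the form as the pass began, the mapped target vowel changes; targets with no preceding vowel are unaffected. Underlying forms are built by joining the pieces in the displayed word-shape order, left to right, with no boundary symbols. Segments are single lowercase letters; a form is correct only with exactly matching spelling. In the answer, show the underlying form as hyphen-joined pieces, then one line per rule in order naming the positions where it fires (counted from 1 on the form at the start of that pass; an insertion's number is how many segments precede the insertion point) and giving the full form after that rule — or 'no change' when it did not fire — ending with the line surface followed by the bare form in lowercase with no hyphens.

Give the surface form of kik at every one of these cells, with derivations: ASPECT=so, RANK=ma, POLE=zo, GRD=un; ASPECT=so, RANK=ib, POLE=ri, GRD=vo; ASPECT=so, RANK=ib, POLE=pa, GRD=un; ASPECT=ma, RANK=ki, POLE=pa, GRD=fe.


cell ASPECT=so, RANK=ma, POLE=zo, GRD=un:
underlying: kik-fa-sa-tos-i
1. e -> o, i -> u / B C0 _: fires at position(s) 11: kikfasatosu
2. f -> v, k -> g, p -> b, s -> z, t -> d / V _ V: fires at position(s) 6, 8, 10: kikfazadozu
surface: kikfazadozu

cell ASPECT=so, RANK=ib, POLE=ri, GRD=vo:
underlying: kik-zu-e-mam-i
1. e -> o, i -> u / B C0 _: fires at position(s) 6, 10: kikzuomamu
2. f -> v, k -> g, p -> b, s -> z, t -> d / V _ V: no change
surface: kikzuomamu

cell ASPECT=so, RANK=ib, POLE=pa, GRD=un:
underlying: kik-ru-sa-mam-i
1. e -> o, i -> u / B C0 _: fires at position(s) 11: kikrusamamu
2. f -> v, k -> g, p -> b, s -> z, t -> d / V _ V: fires at position(s) 6: kikruzamamu
surface: kikruzamamu

cell ASPECT=ma, RANK=ki, POLE=pa, GRD=fe:
underlying: kik-ru-tut-rop-ub
1. e -> o, i -> u / B C0 _: no change
2. f -> v, k -> g, p -> b, s -> z, t -> d / V _ V: fires at position(s) 6, 11: kikrudutrobub
surface: kikrudutrobub
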